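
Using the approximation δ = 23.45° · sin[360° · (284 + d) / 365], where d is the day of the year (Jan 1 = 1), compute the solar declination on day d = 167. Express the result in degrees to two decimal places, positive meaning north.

+23.35°

360 × (284 + 167) / 365 = 444.822°; sin(444.822°) = 0.9959.
δ = 23.45 × 0.9959 = 23.354° ≈ +23.35°.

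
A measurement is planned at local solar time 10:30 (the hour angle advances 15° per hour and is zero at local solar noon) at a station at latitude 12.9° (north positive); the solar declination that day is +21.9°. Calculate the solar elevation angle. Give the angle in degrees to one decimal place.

Hour angle H = 15° × (10.5 − 12) = -22.50°.
cos θ_z = sin φ sin δ + cos φ cos δ cos H = (0.2233)(0.3730) + (0.9748)(0.9278)(0.9239) = 0.9189.
θ_z = arccos(0.9189) = 23.23°, so the elevation is 90° − 23.23° = 66.77°.

66.8°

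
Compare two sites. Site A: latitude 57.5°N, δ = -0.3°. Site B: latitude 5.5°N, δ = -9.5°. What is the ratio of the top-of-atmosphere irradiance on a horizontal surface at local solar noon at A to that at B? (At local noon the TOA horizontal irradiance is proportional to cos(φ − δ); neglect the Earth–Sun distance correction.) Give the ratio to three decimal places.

A: cos θ_z = cos(57.5° − (-0.3°)) = 0.5329.
B: cos θ_z = cos(5.5° − (-9.5°)) = 0.9659.
Ratio A/B = 0.5329 / 0.9659 = 0.5517.

0.552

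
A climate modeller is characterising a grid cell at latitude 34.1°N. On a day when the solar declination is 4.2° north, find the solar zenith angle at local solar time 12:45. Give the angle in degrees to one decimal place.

31.7°

Hour angle H = 15° × (12.75 − 12) = 11.25°.
With φ = 34.1°, δ = 4.2°, H = 11.25°: sin φ sin δ = 0.0411, cos φ cos δ cos H = 0.8100, so cos θ_z = 0.8511.
θ_z = arccos(0.8511) = 31.67°.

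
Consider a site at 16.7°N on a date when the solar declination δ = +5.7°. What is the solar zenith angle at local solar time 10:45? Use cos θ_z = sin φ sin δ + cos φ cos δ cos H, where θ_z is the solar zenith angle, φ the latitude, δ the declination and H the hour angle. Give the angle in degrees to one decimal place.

21.4°

Hour angle H = 15° × (10.75 − 12) = -18.75°.
cos θ_z = sin φ sin δ + cos φ cos δ cos H = (0.2874)(0.0993) + (0.9578)(0.9951)(0.9469) = 0.9310.
θ_z = arccos(0.9310) = 21.41°.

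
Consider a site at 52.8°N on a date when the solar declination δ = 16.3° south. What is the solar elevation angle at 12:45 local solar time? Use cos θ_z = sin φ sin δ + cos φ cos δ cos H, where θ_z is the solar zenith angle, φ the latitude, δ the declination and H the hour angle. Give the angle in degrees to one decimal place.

20.2°

Hour angle H = 15° × (12.75 − 12) = 11.25°.
cos θ_z = sin φ sin δ + cos φ cos δ cos H = (0.7965)(-0.2807) + (0.6046)(0.9598)(0.9808) = 0.3456.
θ_z = arccos(0.3456) = 69.78°, so the elevation is 90° − 69.78° = 20.22°.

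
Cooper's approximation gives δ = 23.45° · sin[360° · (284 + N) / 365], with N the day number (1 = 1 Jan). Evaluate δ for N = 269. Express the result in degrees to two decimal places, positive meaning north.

360 × (284 + 269) / 365 = 545.425°; sin(545.425°) = -0.0945.
δ = 23.45 × -0.0945 = -2.216° ≈ -2.22°.

-2.22°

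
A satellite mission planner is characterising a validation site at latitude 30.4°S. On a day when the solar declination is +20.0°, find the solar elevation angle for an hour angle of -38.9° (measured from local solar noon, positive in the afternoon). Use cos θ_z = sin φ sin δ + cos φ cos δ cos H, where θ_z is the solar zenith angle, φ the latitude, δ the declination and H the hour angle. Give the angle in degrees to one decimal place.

cos θ_z = sin φ sin δ + cos φ cos δ cos H = (-0.5060)(0.3420) + (0.8625)(0.9397)(0.7782) = 0.4577.
θ_z = arccos(0.4577) = 62.76°, so the elevation is 90° − 62.76° = 27.24°.

27.2°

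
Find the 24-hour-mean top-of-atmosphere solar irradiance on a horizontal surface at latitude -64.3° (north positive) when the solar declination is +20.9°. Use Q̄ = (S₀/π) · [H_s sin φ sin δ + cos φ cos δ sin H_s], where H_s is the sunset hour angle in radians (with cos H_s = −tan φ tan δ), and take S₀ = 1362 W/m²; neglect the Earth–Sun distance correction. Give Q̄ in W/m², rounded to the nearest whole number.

cos H_s = −tan(-64.3°) · tan(20.9°) = 0.7935, so H_s = arccos(0.7935) = 37.49°. In radians, H_s = 0.6543.
H_s sin φ sin δ = 0.6543 × -0.9011 × 0.3567 = -0.2103.
cos φ cos δ sin H_s = 0.4337 × 0.9342 × 0.6086 = 0.2466.
Q̄ = (1362/π) × (-0.2103 + 0.2466) = 433.54 × 0.0363 = 15.74 W/m².

16 W/m²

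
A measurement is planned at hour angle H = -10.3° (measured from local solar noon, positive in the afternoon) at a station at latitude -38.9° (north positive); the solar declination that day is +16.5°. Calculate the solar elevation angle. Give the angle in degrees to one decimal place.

With φ = -38.9°, δ = 16.5°, H = -10.30°: sin φ sin δ = -0.1784, cos φ cos δ cos H = 0.7342, so cos θ_z = 0.5558.
θ_z = arccos(0.5558) = 56.23°, so the elevation is 90° − 56.23° = 33.77°.

33.8°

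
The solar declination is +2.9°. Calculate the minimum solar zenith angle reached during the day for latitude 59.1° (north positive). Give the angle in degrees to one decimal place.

At local solar noon the hour angle is zero, so the zenith angle is |φ − δ| = |59.1° − (2.9°)| = 56.2°.

56.2°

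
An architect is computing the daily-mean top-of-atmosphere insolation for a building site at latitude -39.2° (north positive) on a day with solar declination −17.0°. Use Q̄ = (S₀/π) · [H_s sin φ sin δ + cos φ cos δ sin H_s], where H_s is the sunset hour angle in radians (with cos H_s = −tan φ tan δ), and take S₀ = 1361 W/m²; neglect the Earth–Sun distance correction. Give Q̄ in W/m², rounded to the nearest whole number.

−tan φ tan δ = −(-0.8156)(-0.3057) = -0.2493; H_s = arccos(-0.2493) = 104.44°. In radians, H_s = 1.8228.
H_s sin φ sin δ = 1.8228 × -0.6320 × -0.2924 = 0.3368.
cos φ cos δ sin H_s = 0.7749 × 0.9563 × 0.9684 = 0.7176.
Q̄ = (1361/π) × (0.3368 + 0.7176) = 433.22 × 1.0544 = 456.79 W/m².

457 W/m²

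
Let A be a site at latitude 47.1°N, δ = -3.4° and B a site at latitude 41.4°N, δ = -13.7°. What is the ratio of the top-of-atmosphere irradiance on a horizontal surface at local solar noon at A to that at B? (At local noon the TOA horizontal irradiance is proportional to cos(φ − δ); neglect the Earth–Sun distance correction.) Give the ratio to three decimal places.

1.112

A: cos θ_z = cos(47.1° − (-3.4°)) = 0.6361.
B: cos θ_z = cos(41.4° − (-13.7°)) = 0.5721.
Ratio A/B = 0.6361 / 0.5721 = 1.1119.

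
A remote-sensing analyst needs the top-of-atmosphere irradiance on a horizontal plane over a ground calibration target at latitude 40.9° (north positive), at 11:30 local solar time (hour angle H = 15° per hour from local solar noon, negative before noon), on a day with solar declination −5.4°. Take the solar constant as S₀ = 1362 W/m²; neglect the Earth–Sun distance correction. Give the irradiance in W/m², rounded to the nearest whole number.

Hour angle H = 15° × (11.5 − 12) = -7.50°.
cos θ_z = sin φ sin δ + cos φ cos δ cos H = (0.6547)(-0.0941) + (0.7559)(0.9956)(0.9914) = 0.6845.
Top-of-atmosphere irradiance = S₀ cos θ_z = 1362 × 0.6845 = 932.29 W/m².

932 W/m²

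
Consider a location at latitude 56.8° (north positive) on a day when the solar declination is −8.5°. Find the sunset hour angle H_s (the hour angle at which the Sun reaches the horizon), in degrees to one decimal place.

−tan φ tan δ = −(1.5282)(-0.1495) = 0.2285; H_s = arccos(0.2285) = 76.79°.

76.8°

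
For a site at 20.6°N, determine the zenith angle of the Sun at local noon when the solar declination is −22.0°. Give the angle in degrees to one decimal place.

42.6°

At local solar noon the hour angle is zero, so the zenith angle is |φ − δ| = |20.6° − (-22.0°)| = 42.6°.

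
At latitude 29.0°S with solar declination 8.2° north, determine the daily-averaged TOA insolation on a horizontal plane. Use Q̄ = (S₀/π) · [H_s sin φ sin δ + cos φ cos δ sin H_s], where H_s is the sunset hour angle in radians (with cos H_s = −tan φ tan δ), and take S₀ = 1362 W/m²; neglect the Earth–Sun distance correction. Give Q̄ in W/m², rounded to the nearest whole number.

329 W/m²

−tan φ tan δ = −(-0.5543)(0.1441) = 0.0799; H_s = arccos(0.0799) = 85.42°. In radians, H_s = 1.4909.
H_s sin φ sin δ = 1.4909 × -0.4848 × 0.1426 = -0.1031.
cos φ cos δ sin H_s = 0.8746 × 0.9898 × 0.9968 = 0.8629.
Q̄ = (1362/π) × (-0.1031 + 0.8629) = 433.54 × 0.7598 = 329.40 W/m².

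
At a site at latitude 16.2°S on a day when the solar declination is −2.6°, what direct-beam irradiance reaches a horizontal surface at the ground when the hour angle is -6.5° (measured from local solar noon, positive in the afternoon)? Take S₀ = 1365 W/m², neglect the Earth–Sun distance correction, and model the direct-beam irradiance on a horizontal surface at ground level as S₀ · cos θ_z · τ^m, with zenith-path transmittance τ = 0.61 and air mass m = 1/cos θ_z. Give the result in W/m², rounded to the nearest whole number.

790 W/m²

cos θ_z = sin(-16.2°) sin(-2.6°) + cos(-16.2°) cos(-2.6°) cos(-6.50°) = 0.0127 + 0.9531 = 0.9658.
Air mass m = 1/cos θ_z = 1/0.9658 = 1.035; τ^m = 0.61^1.035 = 0.5995.
Surface direct beam = 1365 × 0.9658 × 0.5995 = 790.33 W/m².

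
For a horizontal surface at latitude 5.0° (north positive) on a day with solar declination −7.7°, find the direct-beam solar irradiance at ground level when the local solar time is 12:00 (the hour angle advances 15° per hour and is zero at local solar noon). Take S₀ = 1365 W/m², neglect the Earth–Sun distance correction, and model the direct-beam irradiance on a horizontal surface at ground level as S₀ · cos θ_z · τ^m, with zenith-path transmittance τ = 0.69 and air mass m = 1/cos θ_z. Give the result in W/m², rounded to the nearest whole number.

Hour angle H = 15° × (12 − 12) = 0.00°.
cos θ_z = sin φ sin δ + cos φ cos δ cos H = (0.0872)(-0.1340) + (0.9962)(0.9910)(1.0000) = 0.9755.
Air mass m = 1/cos θ_z = 1/0.9755 = 1.025; τ^m = 0.69^1.025 = 0.6836.
Surface direct beam = 1365 × 0.9755 × 0.6836 = 910.25 W/m².

910 W/m²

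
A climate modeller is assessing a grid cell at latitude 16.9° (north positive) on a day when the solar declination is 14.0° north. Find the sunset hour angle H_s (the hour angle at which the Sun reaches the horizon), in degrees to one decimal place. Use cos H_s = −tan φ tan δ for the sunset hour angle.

−tan φ tan δ = −(0.3038)(0.2493) = -0.0757; H_s = arccos(-0.0757) = 94.34°.

94.3°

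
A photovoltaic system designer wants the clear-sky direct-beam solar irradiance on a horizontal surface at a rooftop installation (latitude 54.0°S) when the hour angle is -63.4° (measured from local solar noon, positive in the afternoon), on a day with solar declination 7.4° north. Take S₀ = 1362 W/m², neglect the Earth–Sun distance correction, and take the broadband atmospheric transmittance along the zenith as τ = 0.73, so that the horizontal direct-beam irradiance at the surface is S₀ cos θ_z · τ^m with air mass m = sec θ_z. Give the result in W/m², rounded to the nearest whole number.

cos θ_z = sin φ sin δ + cos φ cos δ cos H = (-0.8090)(0.1288) + (0.5878)(0.9917)(0.4478) = 0.1568.
Air mass m = 1/cos θ_z = 1/0.1568 = 6.378; τ^m = 0.73^6.378 = 0.1344.
Surface direct beam = 1362 × 0.1568 × 0.1344 = 28.70 W/m².

29 W/m²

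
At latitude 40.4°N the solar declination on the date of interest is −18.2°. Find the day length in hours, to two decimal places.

9.83 hours

−tan φ tan δ = −(0.8511)(-0.3288) = 0.2798; H_s = arccos(0.2798) = 73.75°.
Day length = 2 H_s / 15° h⁻¹ = 147.50° / 15 = 9.833 h.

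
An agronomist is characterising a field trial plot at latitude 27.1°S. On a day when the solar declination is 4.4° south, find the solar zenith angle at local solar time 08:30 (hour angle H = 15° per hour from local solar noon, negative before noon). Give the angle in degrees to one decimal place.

Hour angle H = 15° × (8.5 − 12) = -52.50°.
cos θ_z = sin φ sin δ + cos φ cos δ cos H = (-0.4555)(-0.0767) + (0.8902)(0.9971)(0.6088) = 0.5753.
θ_z = arccos(0.5753) = 54.88°.

54.9°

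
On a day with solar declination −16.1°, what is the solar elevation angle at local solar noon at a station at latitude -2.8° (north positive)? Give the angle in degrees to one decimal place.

76.7°

At local solar noon the hour angle is zero, so the elevation is 90° − |φ − δ| = 90° − |-2.8° − (-16.1°)| = 90° − 13.3° = 76.7°.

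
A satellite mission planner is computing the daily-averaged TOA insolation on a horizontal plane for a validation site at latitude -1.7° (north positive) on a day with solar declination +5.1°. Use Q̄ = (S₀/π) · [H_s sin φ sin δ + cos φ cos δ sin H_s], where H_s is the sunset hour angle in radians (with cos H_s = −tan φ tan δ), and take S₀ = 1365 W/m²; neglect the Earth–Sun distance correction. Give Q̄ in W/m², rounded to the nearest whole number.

431 W/m²

−tan φ tan δ = −(-0.0297)(0.0892) = 0.0026; H_s = arccos(0.0026) = 89.85°. In radians, H_s = 1.5682.
H_s sin φ sin δ = 1.5682 × -0.0297 × 0.0889 = -0.0041.
cos φ cos δ sin H_s = 0.9996 × 0.9960 × 1.0000 = 0.9956.
Q̄ = (1365/π) × (-0.0041 + 0.9956) = 434.49 × 0.9915 = 430.80 W/m².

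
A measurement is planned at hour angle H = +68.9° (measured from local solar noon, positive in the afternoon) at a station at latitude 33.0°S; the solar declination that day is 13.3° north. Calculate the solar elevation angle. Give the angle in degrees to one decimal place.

cos θ_z = sin(-33.0°) sin(13.3°) + cos(-33.0°) cos(13.3°) cos(68.90°) = -0.1253 + 0.2938 = 0.1685.
θ_z = arccos(0.1685) = 80.30°, so the elevation is 90° − 80.30° = 9.70°.

9.7°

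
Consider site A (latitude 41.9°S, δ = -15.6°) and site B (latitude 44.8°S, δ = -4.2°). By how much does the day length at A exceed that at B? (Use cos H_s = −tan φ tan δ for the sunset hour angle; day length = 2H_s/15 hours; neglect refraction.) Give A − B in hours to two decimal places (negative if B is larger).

A: H_s = arccos(−tan -41.9° · tan -15.6°) = 104.51°, so 2H_s/15 = 13.9347 h.
B: H_s = arccos(−tan -44.8° · tan -4.2°) = 94.18°, so 2H_s/15 = 12.5573 h.
A − B = 13.9347 − 12.5573 = 1.3774 h.

+1.38 h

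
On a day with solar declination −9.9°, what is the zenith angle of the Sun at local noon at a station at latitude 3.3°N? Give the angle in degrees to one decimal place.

At local solar noon the hour angle is zero, so the zenith angle is |φ − δ| = |3.3° − (-9.9°)| = 13.2°.

13.2°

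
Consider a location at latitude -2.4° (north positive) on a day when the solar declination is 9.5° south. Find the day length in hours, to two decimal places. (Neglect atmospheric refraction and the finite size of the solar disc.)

cos H_s = −tan(-2.4°) · tan(-9.5°) = -0.0070, so H_s = arccos(-0.0070) = 90.40°.
Day length = 2 H_s / 15° h⁻¹ = 180.80° / 15 = 12.053 h.

12.05 hours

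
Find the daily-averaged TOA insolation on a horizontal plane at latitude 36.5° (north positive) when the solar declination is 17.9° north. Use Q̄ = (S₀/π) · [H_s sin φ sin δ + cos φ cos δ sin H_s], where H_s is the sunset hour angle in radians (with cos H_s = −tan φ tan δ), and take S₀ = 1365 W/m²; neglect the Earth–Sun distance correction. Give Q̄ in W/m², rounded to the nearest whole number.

467 W/m²

cos H_s = −tan(36.5°) · tan(17.9°) = -0.2390, so H_s = arccos(-0.2390) = 103.83°. In radians, H_s = 1.8122.
H_s sin φ sin δ = 1.8122 × 0.5948 × 0.3074 = 0.3313.
cos φ cos δ sin H_s = 0.8039 × 0.9516 × 0.9710 = 0.7428.
Q̄ = (1365/π) × (0.3313 + 0.7428) = 434.49 × 1.0741 = 466.69 W/m².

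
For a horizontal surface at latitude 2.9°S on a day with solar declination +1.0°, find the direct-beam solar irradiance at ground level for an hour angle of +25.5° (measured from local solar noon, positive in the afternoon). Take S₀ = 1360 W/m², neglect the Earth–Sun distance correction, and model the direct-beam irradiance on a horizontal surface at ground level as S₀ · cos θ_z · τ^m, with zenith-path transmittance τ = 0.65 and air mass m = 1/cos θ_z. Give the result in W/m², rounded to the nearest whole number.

cos θ_z = sin φ sin δ + cos φ cos δ cos H = (-0.0506)(0.0175) + (0.9987)(0.9998)(0.9026) = 0.9004.
Air mass m = 1/cos θ_z = 1/0.9004 = 1.111; τ^m = 0.65^1.111 = 0.6197.
Surface direct beam = 1360 × 0.9004 × 0.6197 = 758.85 W/m².

759 W/m²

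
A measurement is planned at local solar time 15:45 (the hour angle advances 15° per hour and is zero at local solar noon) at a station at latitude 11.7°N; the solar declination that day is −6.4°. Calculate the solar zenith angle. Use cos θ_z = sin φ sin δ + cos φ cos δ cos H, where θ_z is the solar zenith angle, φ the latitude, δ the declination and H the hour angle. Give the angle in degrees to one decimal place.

Hour angle H = 15° × (15.75 − 12) = 56.25°.
cos θ_z = sin φ sin δ + cos φ cos δ cos H = (0.2028)(-0.1115) + (0.9792)(0.9938)(0.5556) = 0.5181.
θ_z = arccos(0.5181) = 58.80°.

58.8°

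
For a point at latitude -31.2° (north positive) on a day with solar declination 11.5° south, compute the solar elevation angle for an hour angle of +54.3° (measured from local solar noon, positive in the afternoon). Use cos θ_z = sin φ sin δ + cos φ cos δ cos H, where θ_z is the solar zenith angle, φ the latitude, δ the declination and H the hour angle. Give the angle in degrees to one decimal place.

With φ = -31.2°, δ = -11.5°, H = 54.30°: sin φ sin δ = 0.1033, cos φ cos δ cos H = 0.4891, so cos θ_z = 0.5924.
θ_z = arccos(0.5924) = 53.67°, so the elevation is 90° − 53.67° = 36.33°.

36.3°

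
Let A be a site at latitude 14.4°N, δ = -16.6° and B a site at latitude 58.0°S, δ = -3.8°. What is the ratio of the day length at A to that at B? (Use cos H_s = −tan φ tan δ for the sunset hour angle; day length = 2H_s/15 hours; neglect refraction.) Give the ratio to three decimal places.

0.891

A: H_s = arccos(−tan 14.4° · tan -16.6°) = 85.61°, so 2H_s/15 = 11.4147 h.
B: H_s = arccos(−tan -58.0° · tan -3.8°) = 96.10°, so 2H_s/15 = 12.8133 h.
Ratio A/B = 11.4147 / 12.8133 = 0.8908.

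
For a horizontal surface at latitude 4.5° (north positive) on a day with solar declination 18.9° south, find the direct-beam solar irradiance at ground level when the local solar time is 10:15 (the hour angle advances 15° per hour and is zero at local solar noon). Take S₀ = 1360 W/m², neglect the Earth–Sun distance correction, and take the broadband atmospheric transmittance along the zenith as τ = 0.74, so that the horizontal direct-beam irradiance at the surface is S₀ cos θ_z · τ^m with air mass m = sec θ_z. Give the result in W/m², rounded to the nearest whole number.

Hour angle H = 15° × (10.25 − 12) = -26.25°.
cos θ_z = sin φ sin δ + cos φ cos δ cos H = (0.0785)(-0.3239) + (0.9969)(0.9461)(0.8969) = 0.8205.
Air mass m = 1/cos θ_z = 1/0.8205 = 1.219; τ^m = 0.74^1.219 = 0.6928.
Surface direct beam = 1360 × 0.8205 × 0.6928 = 773.08 W/m².

773 W/m²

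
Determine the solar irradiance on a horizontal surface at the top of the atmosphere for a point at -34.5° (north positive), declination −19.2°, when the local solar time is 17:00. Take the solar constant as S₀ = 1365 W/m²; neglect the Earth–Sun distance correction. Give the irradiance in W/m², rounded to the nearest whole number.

529 W/m²

Hour angle H = 15° × (17 − 12) = 75.00°.
cos θ_z = sin φ sin δ + cos φ cos δ cos H = (-0.5664)(-0.3289) + (0.8241)(0.9444)(0.2588) = 0.3877.
Top-of-atmosphere irradiance = S₀ cos θ_z = 1365 × 0.3877 = 529.21 W/m².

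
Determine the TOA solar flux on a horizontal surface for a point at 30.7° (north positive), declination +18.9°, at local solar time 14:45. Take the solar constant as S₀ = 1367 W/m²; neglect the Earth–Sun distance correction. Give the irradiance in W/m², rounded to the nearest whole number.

Hour angle H = 15° × (14.75 − 12) = 41.25°.
cos θ_z = sin(30.7°) sin(18.9°) + cos(30.7°) cos(18.9°) cos(41.25°) = 0.1654 + 0.6116 = 0.7770.
Top-of-atmosphere irradiance = S₀ cos θ_z = 1367 × 0.7770 = 1062.16 W/m².

1062 W/m²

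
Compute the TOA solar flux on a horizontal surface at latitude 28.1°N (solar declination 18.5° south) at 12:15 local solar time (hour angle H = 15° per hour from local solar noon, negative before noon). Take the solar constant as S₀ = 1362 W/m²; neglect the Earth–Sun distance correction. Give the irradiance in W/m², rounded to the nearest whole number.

Hour angle H = 15° × (12.25 − 12) = 3.75°.
cos θ_z = sin φ sin δ + cos φ cos δ cos H = (0.4710)(-0.3173) + (0.8821)(0.9483)(0.9979) = 0.6853.
Top-of-atmosphere irradiance = S₀ cos θ_z = 1362 × 0.6853 = 933.38 W/m².

933 W/m²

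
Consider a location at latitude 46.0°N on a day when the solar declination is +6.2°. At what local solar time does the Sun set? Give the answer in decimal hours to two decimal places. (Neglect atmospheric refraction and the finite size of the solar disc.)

18.43 h

The sunset hour angle satisfies cos H_s = −tan φ tan δ = -0.1125, giving H_s = 96.46°.
Sunset is at 12 + H_s/15 = 12 + 6.431 = 18.431 h local solar time.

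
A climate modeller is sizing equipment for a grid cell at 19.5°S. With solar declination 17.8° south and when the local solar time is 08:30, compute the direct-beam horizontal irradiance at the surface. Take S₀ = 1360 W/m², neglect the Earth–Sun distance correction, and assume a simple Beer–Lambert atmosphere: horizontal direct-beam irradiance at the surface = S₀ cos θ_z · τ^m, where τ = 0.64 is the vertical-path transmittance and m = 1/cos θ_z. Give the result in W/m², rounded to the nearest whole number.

443 W/m²

Hour angle H = 15° × (8.5 − 12) = -52.50°.
cos θ_z = sin φ sin δ + cos φ cos δ cos H = (-0.3338)(-0.3057) + (0.9426)(0.9521)(0.6088) = 0.6484.
Air mass m = 1/cos θ_z = 1/0.6484 = 1.542; τ^m = 0.64^1.542 = 0.5025.
Surface direct beam = 1360 × 0.6484 × 0.5025 = 443.12 W/m².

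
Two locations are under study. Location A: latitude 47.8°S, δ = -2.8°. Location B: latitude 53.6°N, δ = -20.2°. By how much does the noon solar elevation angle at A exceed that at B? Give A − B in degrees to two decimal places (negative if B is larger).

+28.80°

A: 90° − |-47.8 − (-2.8)| = 45.00°.
B: 90° − |53.6 − (-20.2)| = 16.20°.
A − B = 45.00 − 16.20 = 28.80°.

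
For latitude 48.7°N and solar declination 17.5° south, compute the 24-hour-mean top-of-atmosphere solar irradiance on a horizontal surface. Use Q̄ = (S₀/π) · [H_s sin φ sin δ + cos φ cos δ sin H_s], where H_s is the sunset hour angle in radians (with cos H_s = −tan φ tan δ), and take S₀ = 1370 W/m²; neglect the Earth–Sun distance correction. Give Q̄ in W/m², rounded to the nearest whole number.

cos H_s = −tan(48.7°) · tan(-17.5°) = 0.3589, so H_s = arccos(0.3589) = 68.97°. In radians, H_s = 1.2038.
H_s sin φ sin δ = 1.2038 × 0.7513 × -0.3007 = -0.2720.
cos φ cos δ sin H_s = 0.6600 × 0.9537 × 0.9334 = 0.5875.
Q̄ = (1370/π) × (-0.2720 + 0.5875) = 436.08 × 0.3155 = 137.58 W/m².

138 W/m²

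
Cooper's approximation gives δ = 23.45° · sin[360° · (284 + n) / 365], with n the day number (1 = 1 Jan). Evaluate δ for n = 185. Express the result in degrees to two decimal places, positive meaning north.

360 × (284 + 185) / 365 = 462.575°; sin(462.575°) = 0.9760.
δ = 23.45 × 0.9760 = 22.887° ≈ +22.89°.

+22.89°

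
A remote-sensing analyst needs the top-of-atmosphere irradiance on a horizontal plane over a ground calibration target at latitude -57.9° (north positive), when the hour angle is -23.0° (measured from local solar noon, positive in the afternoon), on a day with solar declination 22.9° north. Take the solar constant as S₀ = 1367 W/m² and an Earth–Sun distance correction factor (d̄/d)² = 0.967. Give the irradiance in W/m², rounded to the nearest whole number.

160 W/m²

With φ = -57.9°, δ = 22.9°, H = -23.00°: sin φ sin δ = -0.3296, cos φ cos δ cos H = 0.4506, so cos θ_z = 0.1210.
Top-of-atmosphere irradiance = S₀ (d̄/d)² cos θ_z = 1367 × 0.967 × 0.1210 = 159.95 W/m².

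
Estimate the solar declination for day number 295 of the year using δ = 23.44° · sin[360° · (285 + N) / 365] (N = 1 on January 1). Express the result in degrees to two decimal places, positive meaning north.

-12.44°

360 × (285 + 295) / 365 = 572.055°; sin(572.055°) = -0.5307.
δ = 23.44 × -0.5307 = -12.440° ≈ -12.44°.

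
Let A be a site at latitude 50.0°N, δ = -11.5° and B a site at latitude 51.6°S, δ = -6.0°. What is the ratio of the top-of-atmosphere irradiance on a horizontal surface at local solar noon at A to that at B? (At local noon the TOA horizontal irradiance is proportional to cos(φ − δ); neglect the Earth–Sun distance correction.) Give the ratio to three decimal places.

A: cos θ_z = cos(50.0° − (-11.5°)) = 0.4772.
B: cos θ_z = cos(-51.6° − (-6.0°)) = 0.6997.
Ratio A/B = 0.4772 / 0.6997 = 0.6820.

0.682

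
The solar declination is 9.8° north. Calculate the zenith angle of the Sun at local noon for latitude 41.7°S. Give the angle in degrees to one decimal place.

51.5°

At local solar noon the hour angle is zero, so the zenith angle is |φ − δ| = |-41.7° − (9.8°)| = 51.5°.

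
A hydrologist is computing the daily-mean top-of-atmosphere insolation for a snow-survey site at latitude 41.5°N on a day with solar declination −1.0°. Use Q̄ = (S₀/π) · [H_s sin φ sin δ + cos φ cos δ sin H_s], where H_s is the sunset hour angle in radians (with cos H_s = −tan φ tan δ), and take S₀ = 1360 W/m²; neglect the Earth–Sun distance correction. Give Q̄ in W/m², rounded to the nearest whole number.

cos H_s = −tan(41.5°) · tan(-1.0°) = 0.0154, so H_s = arccos(0.0154) = 89.12°. In radians, H_s = 1.5554.
H_s sin φ sin δ = 1.5554 × 0.6626 × -0.0175 = -0.0180.
cos φ cos δ sin H_s = 0.7490 × 0.9998 × 0.9999 = 0.7488.
Q̄ = (1360/π) × (-0.0180 + 0.7488) = 432.90 × 0.7308 = 316.36 W/m².

316 W/m²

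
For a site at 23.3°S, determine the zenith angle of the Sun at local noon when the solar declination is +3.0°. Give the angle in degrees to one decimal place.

At local solar noon the hour angle is zero, so the zenith angle is |φ − δ| = |-23.3° − (3.0°)| = 26.3°.

26.3°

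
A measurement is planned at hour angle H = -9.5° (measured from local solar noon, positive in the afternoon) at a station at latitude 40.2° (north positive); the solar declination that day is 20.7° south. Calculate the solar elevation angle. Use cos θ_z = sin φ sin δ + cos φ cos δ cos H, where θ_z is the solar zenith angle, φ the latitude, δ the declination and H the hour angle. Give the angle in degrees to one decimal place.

28.5°

cos θ_z = sin φ sin δ + cos φ cos δ cos H = (0.6455)(-0.3535) + (0.7638)(0.9354)(0.9863) = 0.4765.
θ_z = arccos(0.4765) = 61.54°, so the elevation is 90° − 61.54° = 28.46°.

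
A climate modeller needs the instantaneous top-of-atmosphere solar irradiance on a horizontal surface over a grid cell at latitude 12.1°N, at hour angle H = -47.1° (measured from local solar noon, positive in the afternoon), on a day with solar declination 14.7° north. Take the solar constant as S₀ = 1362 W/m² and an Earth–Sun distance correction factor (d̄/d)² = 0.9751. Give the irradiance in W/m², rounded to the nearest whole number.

cos θ_z = sin φ sin δ + cos φ cos δ cos H = (0.2096)(0.2538) + (0.9778)(0.9673)(0.6807) = 0.6970.
Top-of-atmosphere irradiance = S₀ (d̄/d)² cos θ_z = 1362 × 0.9751 × 0.6970 = 925.68 W/m².

926 W/m²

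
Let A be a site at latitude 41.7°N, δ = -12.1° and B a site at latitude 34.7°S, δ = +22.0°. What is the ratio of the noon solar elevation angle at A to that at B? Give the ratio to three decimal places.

A: 90° − |41.7 − (-12.1)| = 36.20°.
B: 90° − |-34.7 − (22.0)| = 33.30°.
Ratio A/B = 36.2000 / 33.3000 = 1.0871.

1.087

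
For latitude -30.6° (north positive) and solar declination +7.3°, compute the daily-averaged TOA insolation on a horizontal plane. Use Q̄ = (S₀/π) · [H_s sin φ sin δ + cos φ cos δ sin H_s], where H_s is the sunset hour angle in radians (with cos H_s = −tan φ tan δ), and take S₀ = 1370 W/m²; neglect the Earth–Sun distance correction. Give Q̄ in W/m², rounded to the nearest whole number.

cos H_s = −tan(-30.6°) · tan(7.3°) = 0.0758, so H_s = arccos(0.0758) = 85.65°. In radians, H_s = 1.4949.
H_s sin φ sin δ = 1.4949 × -0.5090 × 0.1271 = -0.0967.
cos φ cos δ sin H_s = 0.8607 × 0.9919 × 0.9971 = 0.8513.
Q̄ = (1370/π) × (-0.0967 + 0.8513) = 436.08 × 0.7546 = 329.07 W/m².

329 W/m²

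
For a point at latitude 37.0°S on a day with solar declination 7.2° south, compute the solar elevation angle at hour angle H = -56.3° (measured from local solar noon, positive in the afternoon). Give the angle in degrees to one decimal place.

31.0°

cos θ_z = sin(-37.0°) sin(-7.2°) + cos(-37.0°) cos(-7.2°) cos(-56.30°) = 0.0754 + 0.4396 = 0.5150.
θ_z = arccos(0.5150) = 59.00°, so the elevation is 90° − 59.00° = 31.00°.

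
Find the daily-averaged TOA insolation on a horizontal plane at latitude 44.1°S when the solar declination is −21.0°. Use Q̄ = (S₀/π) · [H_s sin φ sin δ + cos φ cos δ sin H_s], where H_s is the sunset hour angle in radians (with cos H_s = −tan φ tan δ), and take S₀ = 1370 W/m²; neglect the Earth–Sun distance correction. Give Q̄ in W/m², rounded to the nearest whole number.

−tan φ tan δ = −(-0.9691)(-0.3839) = -0.3720; H_s = arccos(-0.3720) = 111.84°. In radians, H_s = 1.9520.
H_s sin φ sin δ = 1.9520 × -0.6959 × -0.3584 = 0.4868.
cos φ cos δ sin H_s = 0.7181 × 0.9336 × 0.9282 = 0.6223.
Q̄ = (1370/π) × (0.4868 + 0.6223) = 436.08 × 1.1091 = 483.66 W/m².

484 W/m²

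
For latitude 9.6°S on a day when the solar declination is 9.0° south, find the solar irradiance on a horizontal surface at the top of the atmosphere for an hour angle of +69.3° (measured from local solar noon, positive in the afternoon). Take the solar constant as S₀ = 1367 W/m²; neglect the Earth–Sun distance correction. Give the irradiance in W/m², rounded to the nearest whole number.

cos θ_z = sin(-9.6°) sin(-9.0°) + cos(-9.6°) cos(-9.0°) cos(69.30°) = 0.0261 + 0.3442 = 0.3703.
Top-of-atmosphere irradiance = S₀ cos θ_z = 1367 × 0.3703 = 506.20 W/m².

506 W/m²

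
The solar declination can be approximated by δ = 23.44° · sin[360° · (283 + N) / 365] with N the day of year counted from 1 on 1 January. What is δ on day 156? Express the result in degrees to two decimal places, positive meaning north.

360 × (283 + 156) / 365 = 432.986°; sin(432.986°) = 0.9562.
δ = 23.44 × 0.9562 = 22.413° ≈ +22.41°.

+22.41°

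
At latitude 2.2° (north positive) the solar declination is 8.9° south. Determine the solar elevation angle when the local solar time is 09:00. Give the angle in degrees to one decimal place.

Hour angle H = 15° × (9 − 12) = -45.00°.
With φ = 2.2°, δ = -8.9°, H = -45.00°: sin φ sin δ = -0.0059, cos φ cos δ cos H = 0.6981, so cos θ_z = 0.6922.
θ_z = arccos(0.6922) = 46.20°, so the elevation is 90° − 46.20° = 43.80°.

43.8°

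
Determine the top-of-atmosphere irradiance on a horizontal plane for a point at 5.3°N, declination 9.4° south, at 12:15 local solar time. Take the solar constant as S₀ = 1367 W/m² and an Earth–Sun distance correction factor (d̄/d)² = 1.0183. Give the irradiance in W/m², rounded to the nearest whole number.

Hour angle H = 15° × (12.25 − 12) = 3.75°.
With φ = 5.3°, δ = -9.4°, H = 3.75°: sin φ sin δ = -0.0151, cos φ cos δ cos H = 0.9803, so cos θ_z = 0.9652.
Top-of-atmosphere irradiance = S₀ (d̄/d)² cos θ_z = 1367 × 1.0183 × 0.9652 = 1343.57 W/m².

1344 W/m²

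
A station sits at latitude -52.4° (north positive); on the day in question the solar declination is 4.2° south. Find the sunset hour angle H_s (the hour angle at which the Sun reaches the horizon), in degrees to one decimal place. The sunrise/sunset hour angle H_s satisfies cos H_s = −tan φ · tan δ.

cos H_s = −tan(-52.4°) · tan(-4.2°) = -0.0954, so H_s = arccos(-0.0954) = 95.47°.

95.5°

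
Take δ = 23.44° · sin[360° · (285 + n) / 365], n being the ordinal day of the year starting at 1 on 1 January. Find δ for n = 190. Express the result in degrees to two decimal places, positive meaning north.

+22.23°

360 × (285 + 190) / 365 = 468.493°; sin(468.493°) = 0.9484.
δ = 23.44 × 0.9484 = 22.230° ≈ +22.23°.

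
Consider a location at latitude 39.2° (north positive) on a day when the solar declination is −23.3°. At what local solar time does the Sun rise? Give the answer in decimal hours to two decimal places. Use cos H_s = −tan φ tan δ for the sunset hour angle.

7.37 h

−tan φ tan δ = −(0.8156)(-0.4307) = 0.3513; H_s = arccos(0.3513) = 69.43°.
Sunrise is at 12 − H_s/15 = 12 − 4.629 = 7.371 h local solar time.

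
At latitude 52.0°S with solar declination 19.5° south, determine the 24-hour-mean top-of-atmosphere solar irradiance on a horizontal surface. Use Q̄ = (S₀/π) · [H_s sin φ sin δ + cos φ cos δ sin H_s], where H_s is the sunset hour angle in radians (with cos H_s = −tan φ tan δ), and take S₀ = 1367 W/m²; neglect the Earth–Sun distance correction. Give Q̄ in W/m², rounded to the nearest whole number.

459 W/m²

The sunset hour angle satisfies cos H_s = −tan φ tan δ = -0.4533, giving H_s = 116.96°. In radians, H_s = 2.0413.
H_s sin φ sin δ = 2.0413 × -0.7880 × -0.3338 = 0.5369.
cos φ cos δ sin H_s = 0.6157 × 0.9426 × 0.8913 = 0.5173.
Q̄ = (1367/π) × (0.5369 + 0.5173) = 435.13 × 1.0542 = 458.71 W/m².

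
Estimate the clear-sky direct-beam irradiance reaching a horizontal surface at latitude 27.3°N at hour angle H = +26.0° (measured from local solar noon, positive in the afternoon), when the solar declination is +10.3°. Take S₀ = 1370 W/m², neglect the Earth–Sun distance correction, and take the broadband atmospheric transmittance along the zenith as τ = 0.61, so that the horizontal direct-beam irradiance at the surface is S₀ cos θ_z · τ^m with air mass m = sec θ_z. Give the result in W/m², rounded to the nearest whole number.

cos θ_z = sin φ sin δ + cos φ cos δ cos H = (0.4586)(0.1788) + (0.8886)(0.9839)(0.8988) = 0.8678.
Air mass m = 1/cos θ_z = 1/0.8678 = 1.152; τ^m = 0.61^1.152 = 0.5658.
Surface direct beam = 1370 × 0.8678 × 0.5658 = 672.67 W/m².

673 W/m²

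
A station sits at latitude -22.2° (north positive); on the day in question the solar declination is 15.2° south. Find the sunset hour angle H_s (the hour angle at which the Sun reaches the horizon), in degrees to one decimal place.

−tan φ tan δ = −(-0.4081)(-0.2717) = -0.1109; H_s = arccos(-0.1109) = 96.37°.

96.4°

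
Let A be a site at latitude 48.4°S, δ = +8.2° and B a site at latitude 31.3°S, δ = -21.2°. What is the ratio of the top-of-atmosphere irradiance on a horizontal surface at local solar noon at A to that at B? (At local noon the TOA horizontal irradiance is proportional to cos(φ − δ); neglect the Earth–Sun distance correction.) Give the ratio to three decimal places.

A: cos θ_z = cos(-48.4° − (8.2°)) = 0.5505.
B: cos θ_z = cos(-31.3° − (-21.2°)) = 0.9845.
Ratio A/B = 0.5505 / 0.9845 = 0.5592.

0.559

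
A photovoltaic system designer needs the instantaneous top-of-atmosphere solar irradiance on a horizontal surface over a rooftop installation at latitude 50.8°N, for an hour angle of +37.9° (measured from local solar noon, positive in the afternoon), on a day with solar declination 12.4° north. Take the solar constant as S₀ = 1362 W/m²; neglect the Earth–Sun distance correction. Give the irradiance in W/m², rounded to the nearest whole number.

cos θ_z = sin φ sin δ + cos φ cos δ cos H = (0.7749)(0.2147) + (0.6320)(0.9767)(0.7891) = 0.6535.
Top-of-atmosphere irradiance = S₀ cos θ_z = 1362 × 0.6535 = 890.07 W/m².

890 W/m²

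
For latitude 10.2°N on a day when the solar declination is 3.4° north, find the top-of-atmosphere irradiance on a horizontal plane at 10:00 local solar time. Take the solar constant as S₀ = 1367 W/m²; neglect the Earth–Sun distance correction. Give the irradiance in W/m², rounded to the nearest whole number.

1177 W/m²

Hour angle H = 15° × (10 − 12) = -30.00°.
cos θ_z = sin(10.2°) sin(3.4°) + cos(10.2°) cos(3.4°) cos(-30.00°) = 0.0105 + 0.8508 = 0.8613.
Top-of-atmosphere irradiance = S₀ cos θ_z = 1367 × 0.8613 = 1177.40 W/m².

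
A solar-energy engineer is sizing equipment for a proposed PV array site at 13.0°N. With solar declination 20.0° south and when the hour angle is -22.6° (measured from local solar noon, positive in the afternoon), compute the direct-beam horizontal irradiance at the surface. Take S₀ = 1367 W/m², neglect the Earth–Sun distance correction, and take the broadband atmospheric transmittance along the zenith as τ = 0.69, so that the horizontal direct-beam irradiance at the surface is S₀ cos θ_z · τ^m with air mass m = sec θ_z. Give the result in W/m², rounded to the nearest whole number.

648 W/m²

cos θ_z = sin φ sin δ + cos φ cos δ cos H = (0.2250)(-0.3420) + (0.9744)(0.9397)(0.9232) = 0.7684.
Air mass m = 1/cos θ_z = 1/0.7684 = 1.301; τ^m = 0.69^1.301 = 0.6171.
Surface direct beam = 1367 × 0.7684 × 0.6171 = 648.20 W/m².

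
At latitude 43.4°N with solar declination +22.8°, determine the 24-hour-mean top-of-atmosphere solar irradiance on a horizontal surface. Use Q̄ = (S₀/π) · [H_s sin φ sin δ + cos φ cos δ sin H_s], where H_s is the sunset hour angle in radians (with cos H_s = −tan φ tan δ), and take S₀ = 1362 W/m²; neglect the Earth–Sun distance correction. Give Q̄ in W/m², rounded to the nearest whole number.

The sunset hour angle satisfies cos H_s = −tan φ tan δ = -0.3975, giving H_s = 113.42°. In radians, H_s = 1.9796.
H_s sin φ sin δ = 1.9796 × 0.6871 × 0.3875 = 0.5271.
cos φ cos δ sin H_s = 0.7266 × 0.9219 × 0.9176 = 0.6147.
Q̄ = (1362/π) × (0.5271 + 0.6147) = 433.54 × 1.1418 = 495.02 W/m².

495 W/m²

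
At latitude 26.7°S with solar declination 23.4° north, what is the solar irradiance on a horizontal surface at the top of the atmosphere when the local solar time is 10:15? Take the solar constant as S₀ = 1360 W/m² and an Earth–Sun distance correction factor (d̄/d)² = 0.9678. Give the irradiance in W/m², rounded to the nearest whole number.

Hour angle H = 15° × (10.25 − 12) = -26.25°.
With φ = -26.7°, δ = 23.4°, H = -26.25°: sin φ sin δ = -0.1784, cos φ cos δ cos H = 0.7353, so cos θ_z = 0.5569.
Top-of-atmosphere irradiance = S₀ (d̄/d)² cos θ_z = 1360 × 0.9678 × 0.5569 = 733.00 W/m².

733 W/m²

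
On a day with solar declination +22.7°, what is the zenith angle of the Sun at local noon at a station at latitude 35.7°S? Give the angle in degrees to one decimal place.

58.4°

At local solar noon the hour angle is zero, so the zenith angle is |φ − δ| = |-35.7° − (22.7°)| = 58.4°.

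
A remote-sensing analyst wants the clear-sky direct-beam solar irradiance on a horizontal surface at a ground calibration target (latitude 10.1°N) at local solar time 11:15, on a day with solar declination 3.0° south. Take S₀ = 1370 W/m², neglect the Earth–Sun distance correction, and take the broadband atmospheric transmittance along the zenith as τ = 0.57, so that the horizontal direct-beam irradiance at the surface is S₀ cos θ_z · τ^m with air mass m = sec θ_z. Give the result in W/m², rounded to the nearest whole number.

Hour angle H = 15° × (11.25 − 12) = -11.25°.
cos θ_z = sin(10.1°) sin(-3.0°) + cos(10.1°) cos(-3.0°) cos(-11.25°) = -0.0092 + 0.9643 = 0.9551.
Air mass m = 1/cos θ_z = 1/0.9551 = 1.047; τ^m = 0.57^1.047 = 0.5551.
Surface direct beam = 1370 × 0.9551 × 0.5551 = 726.34 W/m².

726 W/m²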